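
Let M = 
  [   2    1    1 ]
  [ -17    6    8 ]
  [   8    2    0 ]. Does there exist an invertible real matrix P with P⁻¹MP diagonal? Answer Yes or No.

Characteristic polynomial: p(t) = t^3 - 8t^2 + 5t + 50 = (t - 5)^2(t + 2).
t = 5 has algebraic multiplicity 2; rank(M − 5I) = 2, so geometric multiplicity = 1.
Geometric multiplicity < algebraic multiplicity, so M is not diagonalizable.

No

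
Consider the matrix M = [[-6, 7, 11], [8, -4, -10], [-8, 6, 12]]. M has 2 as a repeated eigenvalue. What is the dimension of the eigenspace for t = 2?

M − 2I = [[-8, 7, 11], [8, -6, -10], [-8, 6, 10]].
This matrix has rank 2, so its null space has dimension 3 − 2 = 1.

1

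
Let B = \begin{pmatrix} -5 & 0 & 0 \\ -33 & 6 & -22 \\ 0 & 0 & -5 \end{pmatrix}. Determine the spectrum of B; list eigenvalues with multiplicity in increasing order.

Characteristic polynomial: p(μ) = μ^3 + 4μ^2 - 35μ - 150 = (μ - 6)(μ + 5)^2.
Roots (with multiplicity): -5, -5, 6.

-5, -5, 6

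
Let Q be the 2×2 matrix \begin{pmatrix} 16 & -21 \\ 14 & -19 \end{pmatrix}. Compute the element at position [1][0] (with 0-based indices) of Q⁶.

-31122

Characteristic polynomial: s^2 + 3s - 10 = (s - 2)(s + 5), so the eigenvalues are -5, 2.
s=-5: eigenvector (1, 1).
s=2: eigenvector (-3, -2).
P = [[1, -3], [1, -2]], D = diag(-5, 2), P⁻¹ = [[-2, 3], [-1, 1]].
Q⁶ = P·diag(15625, 64)·P⁻¹ = [[-31058, 46683], [-31122, 46747]].
The requested entry is -31122.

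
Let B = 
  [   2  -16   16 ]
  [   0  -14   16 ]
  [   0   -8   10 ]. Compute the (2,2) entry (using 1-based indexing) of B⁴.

Characteristic polynomial: s^3 + 2s^2 - 20s + 24 = (s - 2)^2(s + 6), so the eigenvalues are -6, 2, 2.
s=2: eigenvector (1, 0, 0).
s=-6: eigenvector (2, 2, 1).
s=2: eigenvector (1, 1, 1).
P = [[1, 2, 1], [0, 2, 1], [0, 1, 1]], D = diag(2, -6, 2), P⁻¹ = [[1, -1, 0], [0, 1, -1], [0, -1, 2]].
B⁴ = P·diag(16, 1296, 16)·P⁻¹ = [[16, 2560, -2560], [0, 2576, -2560], [0, 1280, -1264]].
The requested entry is 2576.

2576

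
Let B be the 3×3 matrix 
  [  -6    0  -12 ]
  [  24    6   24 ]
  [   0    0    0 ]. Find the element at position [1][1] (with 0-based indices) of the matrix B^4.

1296

Characteristic polynomial: r^3 - 36r = r(r - 6)(r + 6), so the eigenvalues are -6, 0, 6.
r=-6: eigenvector (1, -2, 0).
r=0: eigenvector (-2, 4, 1).
r=6: eigenvector (0, 1, 0).
P = [[1, -2, 0], [-2, 4, 1], [0, 1, 0]], D = diag(-6, 0, 6), P⁻¹ = [[1, 0, 2], [0, 0, 1], [2, 1, 0]].
B⁴ = P·diag(1296, 0, 1296)·P⁻¹ = [[1296, 0, 2592], [0, 1296, -5184], [0, 0, 0]].
The requested entry is 1296.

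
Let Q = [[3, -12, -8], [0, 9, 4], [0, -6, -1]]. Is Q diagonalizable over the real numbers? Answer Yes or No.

Yes

Characteristic polynomial: p(r) = r^3 - 11r^2 + 39r - 45 = (r - 5)(r - 3)^2.
r = 3 has algebraic multiplicity 2; rank(Q − 3I) = 1, so geometric multiplicity = 2.
Every eigenvalue has geometric = algebraic multiplicity, so Q is diagonalizable.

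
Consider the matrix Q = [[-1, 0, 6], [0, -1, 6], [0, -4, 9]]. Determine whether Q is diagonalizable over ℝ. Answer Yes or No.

Characteristic polynomial: p(μ) = μ^3 - 7μ^2 + 7μ + 15 = (μ - 5)(μ - 3)(μ + 1).
All 3 eigenvalues are distinct, so Q is diagonalizable.

Yes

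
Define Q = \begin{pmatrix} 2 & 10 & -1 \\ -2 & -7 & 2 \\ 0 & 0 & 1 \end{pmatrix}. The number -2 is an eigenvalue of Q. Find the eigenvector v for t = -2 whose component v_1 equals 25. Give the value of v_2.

Q + 2I = [[4, 10, -1], [-2, -5, 2], [0, 0, 3]].
Solving (Q + 2I)v = 0 gives the eigenspace spanned by (25, -10, 0).
With v_1 = 25, v = (25, -10, 0), so v_2 = -10.

-10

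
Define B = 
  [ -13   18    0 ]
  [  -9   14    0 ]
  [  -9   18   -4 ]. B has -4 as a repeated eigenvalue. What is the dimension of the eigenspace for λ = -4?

2

B + 4I = [[-9, 18, 0], [-9, 18, 0], [-9, 18, 0]].
This matrix has rank 1, so its null space has dimension 3 − 1 = 2.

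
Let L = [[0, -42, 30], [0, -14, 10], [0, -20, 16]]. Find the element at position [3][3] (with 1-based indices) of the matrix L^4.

2336

Characteristic polynomial: s^3 - 2s^2 - 24s = s(s - 6)(s + 4), so the eigenvalues are -4, 0, 6.
s=0: eigenvector (1, 0, 0).
s=6: eigenvector (3, 1, 2).
s=-4: eigenvector (-3, -1, -1).
P = [[1, 3, -3], [0, 1, -1], [0, 2, -1]], D = diag(0, 6, -4), P⁻¹ = [[1, -3, 0], [0, -1, 1], [0, -2, 1]].
L⁴ = P·diag(0, 1296, 256)·P⁻¹ = [[0, -2352, 3120], [0, -784, 1040], [0, -2080, 2336]].
The requested entry is 2336.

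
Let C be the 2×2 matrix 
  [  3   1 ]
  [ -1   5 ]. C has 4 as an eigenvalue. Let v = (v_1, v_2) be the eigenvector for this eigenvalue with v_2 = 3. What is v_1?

3

C − 4I = [[-1, 1], [-1, 1]].
Solving (C − 4I)v = 0 gives the eigenspace spanned by (3, 3).
With v_2 = 3, v = (3, 3), so v_1 = 3.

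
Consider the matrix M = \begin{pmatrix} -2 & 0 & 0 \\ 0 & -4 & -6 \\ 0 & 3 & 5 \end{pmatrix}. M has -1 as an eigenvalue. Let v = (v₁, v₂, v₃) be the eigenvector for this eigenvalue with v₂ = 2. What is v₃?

-1

M + 1I = [[-1, 0, 0], [0, -3, -6], [0, 3, 6]].
Solving (M + 1I)v = 0 gives the eigenspace spanned by (0, 2, -1).
With v₂ = 2, v = (0, 2, -1), so v₃ = -1.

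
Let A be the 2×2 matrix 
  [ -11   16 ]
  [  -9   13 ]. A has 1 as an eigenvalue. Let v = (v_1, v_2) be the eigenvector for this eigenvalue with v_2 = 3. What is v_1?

A − 1I = [[-12, 16], [-9, 12]].
Solving (A − 1I)v = 0 gives the eigenspace spanned by (4, 3).
With v_2 = 3, v = (4, 3), so v_1 = 4.

4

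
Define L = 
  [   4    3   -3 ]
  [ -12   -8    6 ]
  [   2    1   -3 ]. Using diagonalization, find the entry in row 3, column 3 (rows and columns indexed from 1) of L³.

Characteristic polynomial: s^3 + 7s^2 + 16s + 12 = (s + 2)^2(s + 3), so the eigenvalues are -3, -2, -2.
s=-2: eigenvector (1, -2, 0).
s=-2: eigenvector (2, -3, 1).
s=-3: eigenvector (3, -6, 1).
P = [[1, 2, 3], [-2, -3, -6], [0, 1, 1]], D = diag(-2, -2, -3), P⁻¹ = [[3, 1, -3], [2, 1, 0], [-2, -1, 1]].
L³ = P·diag(-8, -8, -27)·P⁻¹ = [[106, 57, -57], [-228, -122, 114], [38, 19, -27]].
The requested entry is -27.

-27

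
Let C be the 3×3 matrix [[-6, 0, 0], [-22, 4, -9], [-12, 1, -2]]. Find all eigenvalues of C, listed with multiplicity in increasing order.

Characteristic polynomial: p(r) = r^3 + 4r^2 - 11r + 6 = (r - 1)^2(r + 6).
Roots (with multiplicity): -6, 1, 1.

-6, 1, 1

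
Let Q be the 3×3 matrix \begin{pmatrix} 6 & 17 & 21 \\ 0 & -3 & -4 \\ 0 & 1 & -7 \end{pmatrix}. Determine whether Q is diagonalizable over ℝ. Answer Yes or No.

No

Characteristic polynomial: p(r) = r^3 + 4r^2 - 35r - 150 = (r - 6)(r + 5)^2.
r = -5 has algebraic multiplicity 2; rank(Q + 5I) = 2, so geometric multiplicity = 1.
Geometric multiplicity < algebraic multiplicity, so Q is not diagonalizable.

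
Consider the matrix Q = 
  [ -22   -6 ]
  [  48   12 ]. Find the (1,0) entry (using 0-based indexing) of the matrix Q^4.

Characteristic polynomial: r^2 + 10r + 24 = (r + 4)(r + 6), so the eigenvalues are -6, -4.
r=-6: eigenvector (3, -8).
r=-4: eigenvector (1, -3).
P = [[3, 1], [-8, -3]], D = diag(-6, -4), P⁻¹ = [[3, 1], [-8, -3]].
Q⁴ = P·diag(1296, 256)·P⁻¹ = [[9616, 3120], [-24960, -8064]].
The requested entry is -24960.

-24960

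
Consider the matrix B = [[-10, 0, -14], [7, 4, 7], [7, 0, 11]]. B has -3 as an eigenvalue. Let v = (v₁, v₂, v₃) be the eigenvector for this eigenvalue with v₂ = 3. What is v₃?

B + 3I = [[-7, 0, -14], [7, 7, 7], [7, 0, 14]].
Solving (B + 3I)v = 0 gives the eigenspace spanned by (-6, 3, 3).
With v₂ = 3, v = (-6, 3, 3), so v₃ = 3.

3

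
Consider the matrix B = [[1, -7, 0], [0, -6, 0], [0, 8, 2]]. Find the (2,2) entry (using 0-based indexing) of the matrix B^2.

4

Characteristic polynomial: t^3 + 3t^2 - 16t + 12 = (t - 2)(t - 1)(t + 6), so the eigenvalues are -6, 1, 2.
t=2: eigenvector (0, 0, 1).
t=-6: eigenvector (1, 1, -1).
t=1: eigenvector (1, 0, 0).
P = [[0, 1, 1], [0, 1, 0], [1, -1, 0]], D = diag(2, -6, 1), P⁻¹ = [[0, 1, 1], [0, 1, 0], [1, -1, 0]].
B² = P·diag(4, 36, 1)·P⁻¹ = [[1, 35, 0], [0, 36, 0], [0, -32, 4]].
The requested entry is 4.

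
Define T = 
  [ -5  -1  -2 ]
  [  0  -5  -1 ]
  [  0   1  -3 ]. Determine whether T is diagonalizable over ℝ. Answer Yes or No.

Characteristic polynomial: p(μ) = μ^3 + 13μ^2 + 56μ + 80 = (μ + 4)^2(μ + 5).
μ = -4 has algebraic multiplicity 2; rank(T + 4I) = 2, so geometric multiplicity = 1.
Geometric multiplicity < algebraic multiplicity, so T is not diagonalizable.

No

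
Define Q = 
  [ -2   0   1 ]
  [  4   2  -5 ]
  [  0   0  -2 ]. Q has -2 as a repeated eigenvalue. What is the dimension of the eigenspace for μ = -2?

1

Q + 2I = [[0, 0, 1], [4, 4, -5], [0, 0, 0]].
This matrix has rank 2, so its null space has dimension 3 − 2 = 1.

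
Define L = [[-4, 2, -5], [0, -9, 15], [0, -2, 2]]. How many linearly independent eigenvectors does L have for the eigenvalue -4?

1

L + 4I = [[0, 2, -5], [0, -5, 15], [0, -2, 6]].
This matrix has rank 2, so its null space has dimension 3 − 2 = 1.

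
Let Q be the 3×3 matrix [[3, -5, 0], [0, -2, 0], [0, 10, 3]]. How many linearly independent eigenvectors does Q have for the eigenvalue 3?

2

Q − 3I = [[0, -5, 0], [0, -5, 0], [0, 10, 0]].
This matrix has rank 1, so its null space has dimension 3 − 1 = 2.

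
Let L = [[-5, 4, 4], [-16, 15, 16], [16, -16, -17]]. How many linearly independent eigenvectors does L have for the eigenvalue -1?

2

L + 1I = [[-4, 4, 4], [-16, 16, 16], [16, -16, -16]].
This matrix has rank 1, so its null space has dimension 3 − 1 = 2.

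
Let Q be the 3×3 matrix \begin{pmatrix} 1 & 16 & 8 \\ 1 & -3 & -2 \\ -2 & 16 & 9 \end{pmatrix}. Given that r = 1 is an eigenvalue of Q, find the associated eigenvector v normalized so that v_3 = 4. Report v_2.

-2

Q − 1I = [[0, 16, 8], [1, -4, -2], [-2, 16, 8]].
Solving (Q − 1I)v = 0 gives the eigenspace spanned by (0, -2, 4).
With v_3 = 4, v = (0, -2, 4), so v_2 = -2.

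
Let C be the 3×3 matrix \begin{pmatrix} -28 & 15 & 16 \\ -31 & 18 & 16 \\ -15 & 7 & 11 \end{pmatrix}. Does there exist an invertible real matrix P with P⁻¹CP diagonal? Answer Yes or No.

Characteristic polynomial: p(t) = t^3 - t^2 - 21t + 45 = (t - 3)^2(t + 5).
t = 3 has algebraic multiplicity 2; rank(C − 3I) = 2, so geometric multiplicity = 1.
Geometric multiplicity < algebraic multiplicity, so C is not diagonalizable.

No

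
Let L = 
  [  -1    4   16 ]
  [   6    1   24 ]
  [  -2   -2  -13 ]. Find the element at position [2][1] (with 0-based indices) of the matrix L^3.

Characteristic polynomial: s^3 + 13s^2 + 55s + 75 = (s + 3)(s + 5)^2, so the eigenvalues are -5, -5, -3.
s=-3: eigenvector (2, 3, -1).
s=-5: eigenvector (1, -1, 0).
s=-5: eigenvector (-2, -2, 1).
P = [[2, 1, -2], [3, -1, -2], [-1, 0, 1]], D = diag(-3, -5, -5), P⁻¹ = [[1, 1, 4], [1, 0, 2], [1, 1, 5]].
L³ = P·diag(-27, -125, -125)·P⁻¹ = [[71, 196, 784], [294, 169, 1176], [-98, -98, -517]].
The requested entry is -98.

-98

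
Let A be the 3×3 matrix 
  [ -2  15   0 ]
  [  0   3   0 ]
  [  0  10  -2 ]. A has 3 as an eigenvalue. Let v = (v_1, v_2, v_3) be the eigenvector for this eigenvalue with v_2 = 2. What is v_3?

4

A − 3I = [[-5, 15, 0], [0, 0, 0], [0, 10, -5]].
Solving (A − 3I)v = 0 gives the eigenspace spanned by (6, 2, 4).
With v_2 = 2, v = (6, 2, 4), so v_3 = 4.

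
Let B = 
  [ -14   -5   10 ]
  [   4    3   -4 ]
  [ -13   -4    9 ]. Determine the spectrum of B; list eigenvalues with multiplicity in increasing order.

Characteristic polynomial: p(λ) = λ^3 + 2λ^2 - 7λ + 4 = (λ - 1)^2(λ + 4).
Roots (with multiplicity): -4, 1, 1.

-4, 1, 1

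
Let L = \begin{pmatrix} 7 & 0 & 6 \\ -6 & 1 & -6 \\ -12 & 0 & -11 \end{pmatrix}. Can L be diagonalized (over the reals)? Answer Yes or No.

Characteristic polynomial: p(r) = r^3 + 3r^2 - 9r + 5 = (r - 1)^2(r + 5).
r = 1 has algebraic multiplicity 2; rank(L − 1I) = 1, so geometric multiplicity = 2.
Every eigenvalue has geometric = algebraic multiplicity, so L is diagonalizable.

Yes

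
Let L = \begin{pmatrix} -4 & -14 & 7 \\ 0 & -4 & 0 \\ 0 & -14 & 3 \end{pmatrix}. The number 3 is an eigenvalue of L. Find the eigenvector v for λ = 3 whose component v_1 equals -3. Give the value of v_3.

-3

L − 3I = [[-7, -14, 7], [0, -7, 0], [0, -14, 0]].
Solving (L − 3I)v = 0 gives the eigenspace spanned by (-3, 0, -3).
With v_1 = -3, v = (-3, 0, -3), so v_3 = -3.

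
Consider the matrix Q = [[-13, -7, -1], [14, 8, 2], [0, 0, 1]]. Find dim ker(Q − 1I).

1

Q − 1I = [[-14, -7, -1], [14, 7, 2], [0, 0, 0]].
This matrix has rank 2, so its null space has dimension 3 − 2 = 1.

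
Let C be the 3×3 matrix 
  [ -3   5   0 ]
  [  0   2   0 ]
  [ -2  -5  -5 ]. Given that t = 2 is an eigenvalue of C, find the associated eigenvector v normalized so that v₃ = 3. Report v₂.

-3

C − 2I = [[-5, 5, 0], [0, 0, 0], [-2, -5, -7]].
Solving (C − 2I)v = 0 gives the eigenspace spanned by (-3, -3, 3).
With v₃ = 3, v = (-3, -3, 3), so v₂ = -3.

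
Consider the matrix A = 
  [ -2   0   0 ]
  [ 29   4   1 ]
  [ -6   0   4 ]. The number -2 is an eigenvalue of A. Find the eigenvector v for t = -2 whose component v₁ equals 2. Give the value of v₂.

A + 2I = [[0, 0, 0], [29, 6, 1], [-6, 0, 6]].
Solving (A + 2I)v = 0 gives the eigenspace spanned by (2, -10, 2).
With v₁ = 2, v = (2, -10, 2), so v₂ = -10.

-10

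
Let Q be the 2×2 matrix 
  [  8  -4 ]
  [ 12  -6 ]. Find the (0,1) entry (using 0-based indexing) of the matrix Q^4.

Characteristic polynomial: t^2 - 2t = t(t - 2), so the eigenvalues are 0, 2.
t=0: eigenvector (1, 2).
t=2: eigenvector (-2, -3).
P = [[1, -2], [2, -3]], D = diag(0, 2), P⁻¹ = [[-3, 2], [-2, 1]].
Q⁴ = P·diag(0, 16)·P⁻¹ = [[64, -32], [96, -48]].
The requested entry is -32.

-32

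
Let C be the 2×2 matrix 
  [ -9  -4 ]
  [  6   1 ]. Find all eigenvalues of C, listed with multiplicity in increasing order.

-5, -3

Characteristic polynomial: p(t) = t^2 + 8t + 15 = (t + 3)(t + 5).
Roots (with multiplicity): -5, -3.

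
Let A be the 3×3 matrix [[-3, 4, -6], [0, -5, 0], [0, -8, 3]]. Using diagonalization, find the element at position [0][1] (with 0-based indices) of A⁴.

Characteristic polynomial: μ^3 + 5μ^2 - 9μ - 45 = (μ - 3)(μ + 3)(μ + 5), so the eigenvalues are -5, -3, 3.
μ=-3: eigenvector (1, 0, 0).
μ=-5: eigenvector (1, 1, 1).
μ=3: eigenvector (-1, 0, 1).
P = [[1, 1, -1], [0, 1, 0], [0, 1, 1]], D = diag(-3, -5, 3), P⁻¹ = [[1, -2, 1], [0, 1, 0], [0, -1, 1]].
A⁴ = P·diag(81, 625, 81)·P⁻¹ = [[81, 544, 0], [0, 625, 0], [0, 544, 81]].
The requested entry is 544.

544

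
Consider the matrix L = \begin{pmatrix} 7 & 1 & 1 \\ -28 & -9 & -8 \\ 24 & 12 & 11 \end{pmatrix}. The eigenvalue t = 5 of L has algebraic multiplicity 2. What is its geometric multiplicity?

L − 5I = [[2, 1, 1], [-28, -14, -8], [24, 12, 6]].
This matrix has rank 2, so its null space has dimension 3 − 2 = 1.

1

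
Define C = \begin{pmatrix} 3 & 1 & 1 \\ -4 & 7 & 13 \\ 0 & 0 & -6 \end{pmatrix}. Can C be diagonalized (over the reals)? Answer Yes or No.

Characteristic polynomial: p(s) = s^3 - 4s^2 - 35s + 150 = (s - 5)^2(s + 6).
s = 5 has algebraic multiplicity 2; rank(C − 5I) = 2, so geometric multiplicity = 1.
Geometric multiplicity < algebraic multiplicity, so C is not diagonalizable.

No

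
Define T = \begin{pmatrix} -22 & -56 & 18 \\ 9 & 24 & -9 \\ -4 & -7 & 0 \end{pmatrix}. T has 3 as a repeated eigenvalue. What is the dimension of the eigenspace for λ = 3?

1

T − 3I = [[-25, -56, 18], [9, 21, -9], [-4, -7, -3]].
This matrix has rank 2, so its null space has dimension 3 − 2 = 1.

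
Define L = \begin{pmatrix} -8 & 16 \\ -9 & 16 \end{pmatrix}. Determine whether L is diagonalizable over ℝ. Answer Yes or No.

No

Characteristic polynomial: p(s) = s^2 - 8s + 16 = (s - 4)^2.
s = 4 has algebraic multiplicity 2; rank(L − 4I) = 1, so geometric multiplicity = 1.
Geometric multiplicity < algebraic multiplicity, so L is not diagonalizable.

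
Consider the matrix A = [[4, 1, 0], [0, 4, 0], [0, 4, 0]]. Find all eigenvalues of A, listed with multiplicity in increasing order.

0, 4, 4

Characteristic polynomial: p(s) = s^3 - 8s^2 + 16s = s(s - 4)^2.
Roots (with multiplicity): 0, 4, 4.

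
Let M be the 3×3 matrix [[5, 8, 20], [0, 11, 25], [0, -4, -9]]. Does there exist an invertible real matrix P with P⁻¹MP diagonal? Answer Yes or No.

No

Characteristic polynomial: p(r) = r^3 - 7r^2 + 11r - 5 = (r - 5)(r - 1)^2.
r = 1 has algebraic multiplicity 2; rank(M − 1I) = 2, so geometric multiplicity = 1.
Geometric multiplicity < algebraic multiplicity, so M is not diagonalizable.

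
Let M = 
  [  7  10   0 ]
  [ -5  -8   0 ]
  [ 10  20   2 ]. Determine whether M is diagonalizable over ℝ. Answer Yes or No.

Yes

Characteristic polynomial: p(μ) = μ^3 - μ^2 - 8μ + 12 = (μ - 2)^2(μ + 3).
μ = 2 has algebraic multiplicity 2; rank(M − 2I) = 1, so geometric multiplicity = 2.
Every eigenvalue has geometric = algebraic multiplicity, so M is diagonalizable.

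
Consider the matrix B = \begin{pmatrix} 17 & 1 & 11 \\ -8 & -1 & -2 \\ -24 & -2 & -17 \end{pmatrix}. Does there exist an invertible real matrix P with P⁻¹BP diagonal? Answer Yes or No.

Characteristic polynomial: p(λ) = λ^3 + λ^2 - 21λ - 45 = (λ - 5)(λ + 3)^2.
λ = -3 has algebraic multiplicity 2; rank(B + 3I) = 2, so geometric multiplicity = 1.
Geometric multiplicity < algebraic multiplicity, so B is not diagonalizable.

No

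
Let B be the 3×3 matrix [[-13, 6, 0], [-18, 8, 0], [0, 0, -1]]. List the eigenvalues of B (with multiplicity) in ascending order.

-4, -1, -1

Characteristic polynomial: p(μ) = μ^3 + 6μ^2 + 9μ + 4 = (μ + 1)^2(μ + 4).
Roots (with multiplicity): -4, -1, -1.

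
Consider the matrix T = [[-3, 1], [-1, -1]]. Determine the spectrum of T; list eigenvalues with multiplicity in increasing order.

Characteristic polynomial: p(μ) = μ^2 + 4μ + 4 = (μ + 2)^2.
Roots (with multiplicity): -2, -2.

-2, -2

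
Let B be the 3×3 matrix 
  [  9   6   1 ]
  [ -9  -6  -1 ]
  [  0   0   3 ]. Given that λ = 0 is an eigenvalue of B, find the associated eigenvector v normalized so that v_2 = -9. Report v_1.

6

B = [[9, 6, 1], [-9, -6, -1], [0, 0, 3]].
Solving (B)v = 0 gives the eigenspace spanned by (6, -9, 0).
With v_2 = -9, v = (6, -9, 0), so v_1 = 6.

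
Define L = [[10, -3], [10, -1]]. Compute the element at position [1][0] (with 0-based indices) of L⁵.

Characteristic polynomial: λ^2 - 9λ + 20 = (λ - 5)(λ - 4), so the eigenvalues are 4, 5.
λ=5: eigenvector (-3, -5).
λ=4: eigenvector (1, 2).
P = [[-3, 1], [-5, 2]], D = diag(5, 4), P⁻¹ = [[-2, 1], [-5, 3]].
L⁵ = P·diag(3125, 1024)·P⁻¹ = [[13630, -6303], [21010, -9481]].
The requested entry is 21010.

21010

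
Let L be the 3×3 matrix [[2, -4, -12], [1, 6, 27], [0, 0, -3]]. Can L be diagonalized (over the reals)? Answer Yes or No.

No

Characteristic polynomial: p(t) = t^3 - 5t^2 - 8t + 48 = (t - 4)^2(t + 3).
t = 4 has algebraic multiplicity 2; rank(L − 4I) = 2, so geometric multiplicity = 1.
Geometric multiplicity < algebraic multiplicity, so L is not diagonalizable.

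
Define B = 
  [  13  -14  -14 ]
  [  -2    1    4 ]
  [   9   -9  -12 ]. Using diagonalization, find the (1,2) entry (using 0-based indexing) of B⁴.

Characteristic polynomial: r^3 - 2r^2 - 21r - 18 = (r - 6)(r + 1)(r + 3), so the eigenvalues are -3, -1, 6.
r=6: eigenvector (2, 0, 1).
r=-1: eigenvector (-1, -1, 0).
r=-3: eigenvector (0, -1, 1).
P = [[2, -1, 0], [0, -1, -1], [1, 0, 1]], D = diag(6, -1, -3), P⁻¹ = [[1, -1, -1], [1, -2, -2], [-1, 1, 2]].
B⁴ = P·diag(1296, 1, 81)·P⁻¹ = [[2591, -2590, -2590], [80, -79, -160], [1215, -1215, -1134]].
The requested entry is -160.

-160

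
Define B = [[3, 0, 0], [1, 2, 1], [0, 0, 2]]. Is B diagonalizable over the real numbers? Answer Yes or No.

Characteristic polynomial: p(t) = t^3 - 7t^2 + 16t - 12 = (t - 3)(t - 2)^2.
t = 2 has algebraic multiplicity 2; rank(B − 2I) = 2, so geometric multiplicity = 1.
Geometric multiplicity < algebraic multiplicity, so B is not diagonalizable.

No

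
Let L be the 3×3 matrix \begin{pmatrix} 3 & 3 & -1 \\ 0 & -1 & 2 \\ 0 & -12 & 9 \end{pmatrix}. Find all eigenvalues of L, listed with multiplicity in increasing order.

Characteristic polynomial: p(λ) = λ^3 - 11λ^2 + 39λ - 45 = (λ - 5)(λ - 3)^2.
Roots (with multiplicity): 3, 3, 5.

3, 3, 5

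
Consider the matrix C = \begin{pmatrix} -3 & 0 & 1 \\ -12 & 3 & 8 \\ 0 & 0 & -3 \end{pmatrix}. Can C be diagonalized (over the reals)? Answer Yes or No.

No

Characteristic polynomial: p(λ) = λ^3 + 3λ^2 - 9λ - 27 = (λ - 3)(λ + 3)^2.
λ = -3 has algebraic multiplicity 2; rank(C + 3I) = 2, so geometric multiplicity = 1.
Geometric multiplicity < algebraic multiplicity, so C is not diagonalizable.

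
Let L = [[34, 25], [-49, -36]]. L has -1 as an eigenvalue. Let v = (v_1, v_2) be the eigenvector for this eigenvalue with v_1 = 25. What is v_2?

L + 1I = [[35, 25], [-49, -35]].
Solving (L + 1I)v = 0 gives the eigenspace spanned by (25, -35).
With v_1 = 25, v = (25, -35), so v_2 = -35.

-35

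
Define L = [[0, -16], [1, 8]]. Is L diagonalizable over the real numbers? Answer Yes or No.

Characteristic polynomial: p(r) = r^2 - 8r + 16 = (r - 4)^2.
r = 4 has algebraic multiplicity 2; rank(L − 4I) = 1, so geometric multiplicity = 1.
Geometric multiplicity < algebraic multiplicity, so L is not diagonalizable.

No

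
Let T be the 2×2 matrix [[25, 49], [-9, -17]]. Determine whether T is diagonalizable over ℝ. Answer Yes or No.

No

Characteristic polynomial: p(μ) = μ^2 - 8μ + 16 = (μ - 4)^2.
μ = 4 has algebraic multiplicity 2; rank(T − 4I) = 1, so geometric multiplicity = 1.
Geometric multiplicity < algebraic multiplicity, so T is not diagonalizable.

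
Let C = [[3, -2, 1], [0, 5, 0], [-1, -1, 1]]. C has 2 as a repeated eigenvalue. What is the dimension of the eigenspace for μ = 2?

1

C − 2I = [[1, -2, 1], [0, 3, 0], [-1, -1, -1]].
This matrix has rank 2, so its null space has dimension 3 − 2 = 1.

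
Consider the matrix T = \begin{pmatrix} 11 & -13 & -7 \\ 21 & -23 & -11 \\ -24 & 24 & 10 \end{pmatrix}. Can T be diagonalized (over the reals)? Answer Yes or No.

Characteristic polynomial: p(s) = s^3 + 2s^2 - 4s - 8 = (s - 2)(s + 2)^2.
s = -2 has algebraic multiplicity 2; rank(T + 2I) = 2, so geometric multiplicity = 1.
Geometric multiplicity < algebraic multiplicity, so T is not diagonalizable.

No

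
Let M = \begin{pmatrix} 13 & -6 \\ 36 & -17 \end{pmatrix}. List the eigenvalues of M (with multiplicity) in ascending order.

-5, 1

Characteristic polynomial: p(t) = t^2 + 4t - 5 = (t - 1)(t + 5).
Roots (with multiplicity): -5, 1.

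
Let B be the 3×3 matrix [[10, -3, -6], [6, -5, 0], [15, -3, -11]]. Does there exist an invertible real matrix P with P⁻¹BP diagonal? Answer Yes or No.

Yes

Characteristic polynomial: p(r) = r^3 + 6r^2 + 3r - 10 = (r - 1)(r + 2)(r + 5).
All 3 eigenvalues are distinct, so B is diagonalizable.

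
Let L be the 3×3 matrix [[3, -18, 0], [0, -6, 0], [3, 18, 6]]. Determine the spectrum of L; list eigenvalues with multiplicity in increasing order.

-6, 3, 6

Characteristic polynomial: p(r) = r^3 - 3r^2 - 36r + 108 = (r - 6)(r - 3)(r + 6).
Roots (with multiplicity): -6, 3, 6.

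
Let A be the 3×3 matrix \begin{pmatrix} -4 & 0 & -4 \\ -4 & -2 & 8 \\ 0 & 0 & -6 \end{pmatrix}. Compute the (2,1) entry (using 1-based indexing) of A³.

-112

Characteristic polynomial: μ^3 + 12μ^2 + 44μ + 48 = (μ + 2)(μ + 4)(μ + 6), so the eigenvalues are -6, -4, -2.
μ=-4: eigenvector (1, 2, 0).
μ=-2: eigenvector (0, 1, 0).
μ=-6: eigenvector (2, 0, 1).
P = [[1, 0, 2], [2, 1, 0], [0, 0, 1]], D = diag(-4, -2, -6), P⁻¹ = [[1, 0, -2], [-2, 1, 4], [0, 0, 1]].
A³ = P·diag(-64, -8, -216)·P⁻¹ = [[-64, 0, -304], [-112, -8, 224], [0, 0, -216]].
The requested entry is -112.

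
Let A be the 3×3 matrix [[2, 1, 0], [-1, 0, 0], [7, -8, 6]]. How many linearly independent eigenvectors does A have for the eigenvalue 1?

1

A − 1I = [[1, 1, 0], [-1, -1, 0], [7, -8, 5]].
This matrix has rank 2, so its null space has dimension 3 − 2 = 1.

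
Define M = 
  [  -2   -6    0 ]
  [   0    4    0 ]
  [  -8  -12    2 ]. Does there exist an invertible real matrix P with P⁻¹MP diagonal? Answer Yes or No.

Yes

Characteristic polynomial: p(s) = s^3 - 4s^2 - 4s + 16 = (s - 4)(s - 2)(s + 2).
All 3 eigenvalues are distinct, so M is diagonalizable.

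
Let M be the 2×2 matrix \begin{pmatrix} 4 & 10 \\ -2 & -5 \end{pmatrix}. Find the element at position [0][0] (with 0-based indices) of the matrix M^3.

4

Characteristic polynomial: t^2 + t = t(t + 1), so the eigenvalues are -1, 0.
t=0: eigenvector (5, -2).
t=-1: eigenvector (-2, 1).
P = [[5, -2], [-2, 1]], D = diag(0, -1), P⁻¹ = [[1, 2], [2, 5]].
M³ = P·diag(0, -1)·P⁻¹ = [[4, 10], [-2, -5]].
The requested entry is 4.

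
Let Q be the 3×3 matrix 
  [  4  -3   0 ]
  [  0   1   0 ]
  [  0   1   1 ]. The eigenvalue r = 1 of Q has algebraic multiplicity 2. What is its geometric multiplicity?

1

Q − 1I = [[3, -3, 0], [0, 0, 0], [0, 1, 0]].
This matrix has rank 2, so its null space has dimension 3 − 2 = 1.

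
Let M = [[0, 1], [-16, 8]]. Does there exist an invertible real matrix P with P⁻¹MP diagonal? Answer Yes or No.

No

Characteristic polynomial: p(μ) = μ^2 - 8μ + 16 = (μ - 4)^2.
μ = 4 has algebraic multiplicity 2; rank(M − 4I) = 1, so geometric multiplicity = 1.
Geometric multiplicity < algebraic multiplicity, so M is not diagonalizable.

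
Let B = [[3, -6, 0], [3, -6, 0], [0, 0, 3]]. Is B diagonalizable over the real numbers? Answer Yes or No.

Yes

Characteristic polynomial: p(t) = t^3 - 9t = t(t - 3)(t + 3).
All 3 eigenvalues are distinct, so B is diagonalizable.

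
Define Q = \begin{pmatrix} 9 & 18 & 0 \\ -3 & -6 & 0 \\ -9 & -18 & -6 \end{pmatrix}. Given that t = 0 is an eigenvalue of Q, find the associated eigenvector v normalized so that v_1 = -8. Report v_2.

Q = [[9, 18, 0], [-3, -6, 0], [-9, -18, -6]].
Solving (Q)v = 0 gives the eigenspace spanned by (-8, 4, 0).
With v_1 = -8, v = (-8, 4, 0), so v_2 = 4.

4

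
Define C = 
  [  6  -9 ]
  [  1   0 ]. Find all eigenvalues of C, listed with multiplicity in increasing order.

3, 3

Characteristic polynomial: p(s) = s^2 - 6s + 9 = (s - 3)^2.
Roots (with multiplicity): 3, 3.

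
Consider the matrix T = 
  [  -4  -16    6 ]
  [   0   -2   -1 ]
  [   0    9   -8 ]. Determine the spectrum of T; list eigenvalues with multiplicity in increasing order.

Characteristic polynomial: p(λ) = λ^3 + 14λ^2 + 65λ + 100 = (λ + 4)(λ + 5)^2.
Roots (with multiplicity): -5, -5, -4.

-5, -5, -4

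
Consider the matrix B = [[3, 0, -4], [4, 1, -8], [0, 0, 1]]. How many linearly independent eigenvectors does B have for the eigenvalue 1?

2

B − 1I = [[2, 0, -4], [4, 0, -8], [0, 0, 0]].
This matrix has rank 1, so its null space has dimension 3 − 1 = 2.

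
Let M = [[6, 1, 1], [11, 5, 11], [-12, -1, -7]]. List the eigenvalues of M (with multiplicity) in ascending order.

Characteristic polynomial: p(s) = s^3 - 4s^2 - 35s + 150 = (s - 5)^2(s + 6).
Roots (with multiplicity): -6, 5, 5.

-6, 5, 5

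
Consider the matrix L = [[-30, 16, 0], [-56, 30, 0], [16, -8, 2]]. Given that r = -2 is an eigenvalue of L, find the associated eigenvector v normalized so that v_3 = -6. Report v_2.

21

L + 2I = [[-28, 16, 0], [-56, 32, 0], [16, -8, 4]].
Solving (L + 2I)v = 0 gives the eigenspace spanned by (12, 21, -6).
With v_3 = -6, v = (12, 21, -6), so v_2 = 21.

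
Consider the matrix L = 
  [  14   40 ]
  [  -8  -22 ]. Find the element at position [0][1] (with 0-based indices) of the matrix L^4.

-12800

Characteristic polynomial: λ^2 + 8λ + 12 = (λ + 2)(λ + 6), so the eigenvalues are -6, -2.
λ=-6: eigenvector (-2, 1).
λ=-2: eigenvector (5, -2).
P = [[-2, 5], [1, -2]], D = diag(-6, -2), P⁻¹ = [[2, 5], [1, 2]].
L⁴ = P·diag(1296, 16)·P⁻¹ = [[-5104, -12800], [2560, 6416]].
The requested entry is -12800.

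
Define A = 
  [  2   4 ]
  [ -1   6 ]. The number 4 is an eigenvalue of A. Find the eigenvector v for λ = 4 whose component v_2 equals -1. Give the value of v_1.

-2

A − 4I = [[-2, 4], [-1, 2]].
Solving (A − 4I)v = 0 gives the eigenspace spanned by (-2, -1).
With v_2 = -1, v = (-2, -1), so v_1 = -2.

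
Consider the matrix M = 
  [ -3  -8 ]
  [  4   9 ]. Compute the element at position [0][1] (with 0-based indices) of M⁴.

Characteristic polynomial: μ^2 - 6μ + 5 = (μ - 5)(μ - 1), so the eigenvalues are 1, 5.
μ=5: eigenvector (-1, 1).
μ=1: eigenvector (-2, 1).
P = [[-1, -2], [1, 1]], D = diag(5, 1), P⁻¹ = [[1, 2], [-1, -1]].
M⁴ = P·diag(625, 1)·P⁻¹ = [[-623, -1248], [624, 1249]].
The requested entry is -1248.

-1248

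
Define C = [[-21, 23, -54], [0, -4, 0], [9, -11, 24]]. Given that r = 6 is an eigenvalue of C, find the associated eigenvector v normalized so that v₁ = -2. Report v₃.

1

C − 6I = [[-27, 23, -54], [0, -10, 0], [9, -11, 18]].
Solving (C − 6I)v = 0 gives the eigenspace spanned by (-2, 0, 1).
With v₁ = -2, v = (-2, 0, 1), so v₃ = 1.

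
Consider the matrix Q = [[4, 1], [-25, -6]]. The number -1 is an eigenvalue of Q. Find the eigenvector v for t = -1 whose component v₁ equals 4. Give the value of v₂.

-20

Q + 1I = [[5, 1], [-25, -5]].
Solving (Q + 1I)v = 0 gives the eigenspace spanned by (4, -20).
With v₁ = 4, v = (4, -20), so v₂ = -20.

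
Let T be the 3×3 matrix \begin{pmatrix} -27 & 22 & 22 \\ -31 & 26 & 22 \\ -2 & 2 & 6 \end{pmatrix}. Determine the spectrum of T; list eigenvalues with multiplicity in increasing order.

Characteristic polynomial: p(s) = s^3 - 5s^2 - 26s + 120 = (s - 6)(s - 4)(s + 5).
Roots (with multiplicity): -5, 4, 6.

-5, 4, 6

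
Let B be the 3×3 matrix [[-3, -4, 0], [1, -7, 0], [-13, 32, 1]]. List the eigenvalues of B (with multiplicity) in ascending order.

Characteristic polynomial: p(r) = r^3 + 9r^2 + 15r - 25 = (r - 1)(r + 5)^2.
Roots (with multiplicity): -5, -5, 1.

-5, -5, 1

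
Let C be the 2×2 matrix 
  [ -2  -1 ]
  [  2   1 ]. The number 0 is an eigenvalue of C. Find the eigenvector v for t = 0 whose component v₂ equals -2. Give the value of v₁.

C = [[-2, -1], [2, 1]].
Solving (C)v = 0 gives the eigenspace spanned by (1, -2).
With v₂ = -2, v = (1, -2), so v₁ = 1.

1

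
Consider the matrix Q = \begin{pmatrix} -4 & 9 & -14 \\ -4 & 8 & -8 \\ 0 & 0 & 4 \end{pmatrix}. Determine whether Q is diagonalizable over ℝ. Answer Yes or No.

Characteristic polynomial: p(λ) = λ^3 - 8λ^2 + 20λ - 16 = (λ - 4)(λ - 2)^2.
λ = 2 has algebraic multiplicity 2; rank(Q − 2I) = 2, so geometric multiplicity = 1.
Geometric multiplicity < algebraic multiplicity, so Q is not diagonalizable.

No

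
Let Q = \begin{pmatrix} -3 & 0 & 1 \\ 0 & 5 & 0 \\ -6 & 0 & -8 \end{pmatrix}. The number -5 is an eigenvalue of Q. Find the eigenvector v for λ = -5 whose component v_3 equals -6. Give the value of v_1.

3

Q + 5I = [[2, 0, 1], [0, 10, 0], [-6, 0, -3]].
Solving (Q + 5I)v = 0 gives the eigenspace spanned by (3, 0, -6).
With v_3 = -6, v = (3, 0, -6), so v_1 = 3.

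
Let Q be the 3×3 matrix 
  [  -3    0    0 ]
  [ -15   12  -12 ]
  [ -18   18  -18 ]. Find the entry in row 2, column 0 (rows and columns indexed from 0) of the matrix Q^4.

3888

Characteristic polynomial: t^3 + 9t^2 + 18t = t(t + 3)(t + 6), so the eigenvalues are -6, -3, 0.
t=-3: eigenvector (1, 1, 0).
t=0: eigenvector (0, 1, 1).
t=-6: eigenvector (0, 2, 3).
P = [[1, 0, 0], [1, 1, 2], [0, 1, 3]], D = diag(-3, 0, -6), P⁻¹ = [[1, 0, 0], [-3, 3, -2], [1, -1, 1]].
Q⁴ = P·diag(81, 0, 1296)·P⁻¹ = [[81, 0, 0], [2673, -2592, 2592], [3888, -3888, 3888]].
The requested entry is 3888.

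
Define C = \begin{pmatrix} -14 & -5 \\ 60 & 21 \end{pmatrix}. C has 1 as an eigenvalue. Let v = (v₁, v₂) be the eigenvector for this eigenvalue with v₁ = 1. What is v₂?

C − 1I = [[-15, -5], [60, 20]].
Solving (C − 1I)v = 0 gives the eigenspace spanned by (1, -3).
With v₁ = 1, v = (1, -3), so v₂ = -3.

-3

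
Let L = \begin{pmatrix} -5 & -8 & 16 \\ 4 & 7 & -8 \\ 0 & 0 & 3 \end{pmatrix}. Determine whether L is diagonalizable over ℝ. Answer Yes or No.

Characteristic polynomial: p(λ) = λ^3 - 5λ^2 + 3λ + 9 = (λ - 3)^2(λ + 1).
λ = 3 has algebraic multiplicity 2; rank(L − 3I) = 1, so geometric multiplicity = 2.
Every eigenvalue has geometric = algebraic multiplicity, so L is diagonalizable.

Yes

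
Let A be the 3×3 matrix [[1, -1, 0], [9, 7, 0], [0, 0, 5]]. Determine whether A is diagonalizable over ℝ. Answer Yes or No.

No

Characteristic polynomial: p(r) = r^3 - 13r^2 + 56r - 80 = (r - 5)(r - 4)^2.
r = 4 has algebraic multiplicity 2; rank(A − 4I) = 2, so geometric multiplicity = 1.
Geometric multiplicity < algebraic multiplicity, so A is not diagonalizable.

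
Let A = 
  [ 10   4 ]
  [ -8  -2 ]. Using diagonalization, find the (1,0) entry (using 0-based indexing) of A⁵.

-15488

Characteristic polynomial: t^2 - 8t + 12 = (t - 6)(t - 2), so the eigenvalues are 2, 6.
t=2: eigenvector (1, -2).
t=6: eigenvector (1, -1).
P = [[1, 1], [-2, -1]], D = diag(2, 6), P⁻¹ = [[-1, -1], [2, 1]].
A⁵ = P·diag(32, 7776)·P⁻¹ = [[15520, 7744], [-15488, -7712]].
The requested entry is -15488.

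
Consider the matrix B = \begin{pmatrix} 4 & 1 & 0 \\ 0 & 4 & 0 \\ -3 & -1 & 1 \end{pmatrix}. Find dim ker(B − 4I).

1

B − 4I = [[0, 1, 0], [0, 0, 0], [-3, -1, -3]].
This matrix has rank 2, so its null space has dimension 3 − 2 = 1.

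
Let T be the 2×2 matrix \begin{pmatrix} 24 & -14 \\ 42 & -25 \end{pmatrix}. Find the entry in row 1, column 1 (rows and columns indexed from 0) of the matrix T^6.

Characteristic polynomial: μ^2 + μ - 12 = (μ - 3)(μ + 4), so the eigenvalues are -4, 3.
μ=3: eigenvector (-2, -3).
μ=-4: eigenvector (1, 2).
P = [[-2, 1], [-3, 2]], D = diag(3, -4), P⁻¹ = [[-2, 1], [-3, 2]].
T⁶ = P·diag(729, 4096)·P⁻¹ = [[-9372, 6734], [-20202, 14197]].
The requested entry is 14197.

14197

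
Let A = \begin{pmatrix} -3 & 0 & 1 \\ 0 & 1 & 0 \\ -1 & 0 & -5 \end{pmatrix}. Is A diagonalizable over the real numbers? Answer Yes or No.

No

Characteristic polynomial: p(t) = t^3 + 7t^2 + 8t - 16 = (t - 1)(t + 4)^2.
t = -4 has algebraic multiplicity 2; rank(A + 4I) = 2, so geometric multiplicity = 1.
Geometric multiplicity < algebraic multiplicity, so A is not diagonalizable.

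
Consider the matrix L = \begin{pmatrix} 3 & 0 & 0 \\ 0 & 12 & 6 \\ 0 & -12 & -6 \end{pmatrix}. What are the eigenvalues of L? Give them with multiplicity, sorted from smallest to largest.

Characteristic polynomial: p(μ) = μ^3 - 9μ^2 + 18μ = μ(μ - 6)(μ - 3).
Roots (with multiplicity): 0, 3, 6.

0, 3, 6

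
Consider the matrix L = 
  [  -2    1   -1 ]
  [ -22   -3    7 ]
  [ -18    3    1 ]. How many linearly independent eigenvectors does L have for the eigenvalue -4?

L + 4I = [[2, 1, -1], [-22, 1, 7], [-18, 3, 5]].
This matrix has rank 2, so its null space has dimension 3 − 2 = 1.

1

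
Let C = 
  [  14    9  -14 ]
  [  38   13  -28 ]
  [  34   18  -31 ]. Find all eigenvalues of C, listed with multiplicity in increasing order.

Characteristic polynomial: p(r) = r^3 + 4r^2 - 17r - 60 = (r - 4)(r + 3)(r + 5).
Roots (with multiplicity): -5, -3, 4.

-5, -3, 4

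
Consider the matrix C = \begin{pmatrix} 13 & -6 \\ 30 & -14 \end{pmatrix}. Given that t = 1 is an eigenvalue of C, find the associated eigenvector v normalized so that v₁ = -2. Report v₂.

C − 1I = [[12, -6], [30, -15]].
Solving (C − 1I)v = 0 gives the eigenspace spanned by (-2, -4).
With v₁ = -2, v = (-2, -4), so v₂ = -4.

-4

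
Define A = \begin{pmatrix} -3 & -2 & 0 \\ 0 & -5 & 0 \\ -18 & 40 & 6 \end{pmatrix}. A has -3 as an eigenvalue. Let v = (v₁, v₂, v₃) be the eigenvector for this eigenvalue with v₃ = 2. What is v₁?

A + 3I = [[0, -2, 0], [0, -2, 0], [-18, 40, 9]].
Solving (A + 3I)v = 0 gives the eigenspace spanned by (1, 0, 2).
With v₃ = 2, v = (1, 0, 2), so v₁ = 1.

1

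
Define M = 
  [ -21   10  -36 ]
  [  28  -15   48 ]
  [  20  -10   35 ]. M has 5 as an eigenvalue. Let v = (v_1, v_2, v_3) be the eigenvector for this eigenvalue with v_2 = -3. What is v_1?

M − 5I = [[-26, 10, -36], [28, -20, 48], [20, -10, 30]].
Solving (M − 5I)v = 0 gives the eigenspace spanned by (3, -3, -3).
With v_2 = -3, v = (3, -3, -3), so v_1 = 3.

3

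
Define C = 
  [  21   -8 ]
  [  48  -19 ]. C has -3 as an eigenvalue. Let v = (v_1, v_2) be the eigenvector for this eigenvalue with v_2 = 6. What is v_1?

C + 3I = [[24, -8], [48, -16]].
Solving (C + 3I)v = 0 gives the eigenspace spanned by (2, 6).
With v_2 = 6, v = (2, 6), so v_1 = 2.

2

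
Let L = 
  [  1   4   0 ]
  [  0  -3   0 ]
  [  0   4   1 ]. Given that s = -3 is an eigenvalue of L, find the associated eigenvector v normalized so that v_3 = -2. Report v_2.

2

L + 3I = [[4, 4, 0], [0, 0, 0], [0, 4, 4]].
Solving (L + 3I)v = 0 gives the eigenspace spanned by (-2, 2, -2).
With v_3 = -2, v = (-2, 2, -2), so v_2 = 2.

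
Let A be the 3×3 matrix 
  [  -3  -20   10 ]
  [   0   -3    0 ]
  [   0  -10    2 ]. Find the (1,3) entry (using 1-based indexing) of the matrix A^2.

-10

Characteristic polynomial: r^3 + 4r^2 - 3r - 18 = (r - 2)(r + 3)^2, so the eigenvalues are -3, -3, 2.
r=-3: eigenvector (1, 0, 0).
r=-3: eigenvector (6, 1, 2).
r=2: eigenvector (2, 0, 1).
P = [[1, 6, 2], [0, 1, 0], [0, 2, 1]], D = diag(-3, -3, 2), P⁻¹ = [[1, -2, -2], [0, 1, 0], [0, -2, 1]].
A² = P·diag(9, 9, 4)·P⁻¹ = [[9, 20, -10], [0, 9, 0], [0, 10, 4]].
The requested entry is -10.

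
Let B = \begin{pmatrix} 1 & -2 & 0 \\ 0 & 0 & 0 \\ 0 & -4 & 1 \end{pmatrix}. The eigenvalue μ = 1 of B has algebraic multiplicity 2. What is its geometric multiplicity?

B − 1I = [[0, -2, 0], [0, -1, 0], [0, -4, 0]].
This matrix has rank 1, so its null space has dimension 3 − 1 = 2.

2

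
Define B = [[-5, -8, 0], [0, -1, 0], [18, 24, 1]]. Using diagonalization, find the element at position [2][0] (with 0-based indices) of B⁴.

-1872

Characteristic polynomial: r^3 + 5r^2 - r - 5 = (r - 1)(r + 1)(r + 5), so the eigenvalues are -5, -1, 1.
r=-1: eigenvector (-2, 1, 6).
r=-5: eigenvector (1, 0, -3).
r=1: eigenvector (0, 0, 1).
P = [[-2, 1, 0], [1, 0, 0], [6, -3, 1]], D = diag(-1, -5, 1), P⁻¹ = [[0, 1, 0], [1, 2, 0], [3, 0, 1]].
B⁴ = P·diag(1, 625, 1)·P⁻¹ = [[625, 1248, 0], [0, 1, 0], [-1872, -3744, 1]].
The requested entry is -1872.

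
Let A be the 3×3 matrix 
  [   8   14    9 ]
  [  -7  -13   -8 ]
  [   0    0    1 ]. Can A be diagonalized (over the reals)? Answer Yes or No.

No

Characteristic polynomial: p(t) = t^3 + 4t^2 - 11t + 6 = (t - 1)^2(t + 6).
t = 1 has algebraic multiplicity 2; rank(A − 1I) = 2, so geometric multiplicity = 1.
Geometric multiplicity < algebraic multiplicity, so A is not diagonalizable.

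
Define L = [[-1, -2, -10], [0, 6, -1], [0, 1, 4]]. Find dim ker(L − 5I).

L − 5I = [[-6, -2, -10], [0, 1, -1], [0, 1, -1]].
This matrix has rank 2, so its null space has dimension 3 − 2 = 1.

1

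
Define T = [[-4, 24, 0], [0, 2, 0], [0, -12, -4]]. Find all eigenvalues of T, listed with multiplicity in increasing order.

Characteristic polynomial: p(r) = r^3 + 6r^2 - 32 = (r - 2)(r + 4)^2.
Roots (with multiplicity): -4, -4, 2.

-4, -4, 2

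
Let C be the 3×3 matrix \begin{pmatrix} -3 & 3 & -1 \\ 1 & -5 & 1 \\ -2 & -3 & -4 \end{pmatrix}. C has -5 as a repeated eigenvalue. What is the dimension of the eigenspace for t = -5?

C + 5I = [[2, 3, -1], [1, 0, 1], [-2, -3, 1]].
This matrix has rank 2, so its null space has dimension 3 − 2 = 1.

1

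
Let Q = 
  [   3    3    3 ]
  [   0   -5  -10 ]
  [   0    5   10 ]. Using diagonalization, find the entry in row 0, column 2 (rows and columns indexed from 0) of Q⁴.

Characteristic polynomial: t^3 - 8t^2 + 15t = t(t - 5)(t - 3), so the eigenvalues are 0, 3, 5.
t=3: eigenvector (1, 0, 0).
t=0: eigenvector (-1, 2, -1).
t=5: eigenvector (0, -1, 1).
P = [[1, -1, 0], [0, 2, -1], [0, -1, 1]], D = diag(3, 0, 5), P⁻¹ = [[1, 1, 1], [0, 1, 1], [0, 1, 2]].
Q⁴ = P·diag(81, 0, 625)·P⁻¹ = [[81, 81, 81], [0, -625, -1250], [0, 625, 1250]].
The requested entry is 81.

81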